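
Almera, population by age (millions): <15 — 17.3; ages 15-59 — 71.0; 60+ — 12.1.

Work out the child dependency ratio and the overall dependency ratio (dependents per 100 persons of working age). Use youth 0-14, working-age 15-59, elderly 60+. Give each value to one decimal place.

Youth dependency ratio: 24.4
Total dependency ratio: 41.4

Youth dependency ratio = 17.3 / 71.0 × 100 = 24.4
Total dependency ratio = (17.3 + 12.1) / 71.0 × 100 = 29.4 / 71.0 × 100 = 41.4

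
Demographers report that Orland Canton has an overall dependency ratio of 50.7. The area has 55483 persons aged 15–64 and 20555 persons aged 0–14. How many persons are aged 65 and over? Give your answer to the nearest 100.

Aged 65 and over: 7600

Total dependency ratio = (youth + elderly) / working-age × 100
50.7 = (20555 + E) / 55483 × 100
⇒ 7600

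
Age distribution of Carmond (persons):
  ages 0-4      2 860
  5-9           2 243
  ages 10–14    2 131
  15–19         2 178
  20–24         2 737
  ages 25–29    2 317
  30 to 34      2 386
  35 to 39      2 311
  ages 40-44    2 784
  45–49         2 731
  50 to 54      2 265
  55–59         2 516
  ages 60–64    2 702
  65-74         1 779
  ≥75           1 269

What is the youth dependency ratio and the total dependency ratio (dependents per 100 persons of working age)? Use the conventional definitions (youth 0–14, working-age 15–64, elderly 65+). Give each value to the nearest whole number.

0–14: 2 860 + 2 243 + 2 131 = 7 234
15–64: 2 178 + 2 737 + 2 317 + 2 386 + 2 311 + 2 784 + 2 731 + 2 265 + 2 516 + 2 702 = 24 927
65+: 1 779 + 1 269 = 3 048
Youth dependency ratio = 7 234 / 24 927 × 100 = 29
Total dependency ratio = (7 234 + 3 048) / 24 927 × 100 = 10 282 / 24 927 × 100 = 41

Youth dependency ratio: 29
Total dependency ratio: 41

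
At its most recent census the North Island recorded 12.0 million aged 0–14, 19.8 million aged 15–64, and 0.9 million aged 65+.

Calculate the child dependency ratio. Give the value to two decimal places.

Youth dependency ratio = 12.0 / 19.8 × 100 = 60.61

Youth dependency ratio: 60.61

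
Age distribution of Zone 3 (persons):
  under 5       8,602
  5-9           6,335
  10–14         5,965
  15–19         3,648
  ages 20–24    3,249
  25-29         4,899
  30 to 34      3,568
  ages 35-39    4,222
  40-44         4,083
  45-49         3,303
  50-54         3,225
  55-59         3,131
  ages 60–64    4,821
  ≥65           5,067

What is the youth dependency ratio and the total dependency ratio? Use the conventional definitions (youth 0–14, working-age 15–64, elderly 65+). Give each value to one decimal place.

0–14: 8,602 + 6,335 + 5,965 = 20,902
15–64: 3,648 + 3,249 + 4,899 + 3,568 + 4,222 + 4,083 + 3,303 + 3,225 + 3,131 + 4,821 = 38,149
65+: 5,067
Youth dependency ratio = 20,902 / 38,149 × 100 = 54.8
Total dependency ratio = (20,902 + 5,067) / 38,149 × 100 = 25,969 / 38,149 × 100 = 68.1

Youth dependency ratio: 54.8
Total dependency ratio: 68.1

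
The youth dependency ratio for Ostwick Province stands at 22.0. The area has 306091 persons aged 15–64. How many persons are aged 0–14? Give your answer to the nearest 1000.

Aged 0–14: 67000

Youth dependency ratio = youth / working-age × 100
22.0 = Y / 306091 × 100
⇒ 67000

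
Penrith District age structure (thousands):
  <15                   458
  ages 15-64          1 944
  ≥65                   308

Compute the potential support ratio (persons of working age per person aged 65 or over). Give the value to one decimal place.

Potential support ratio = 1 944 / 308 = 6.3

Potential support ratio: 6.3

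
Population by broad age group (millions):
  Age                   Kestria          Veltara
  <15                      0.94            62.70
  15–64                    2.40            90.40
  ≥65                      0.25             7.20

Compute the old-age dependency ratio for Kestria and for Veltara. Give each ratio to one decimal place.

Kestria: 10.4
Veltara: 8.0

Kestria: 0.25 / 2.40 × 100 = 10.4
Veltara: 7.20 / 90.40 × 100 = 8.0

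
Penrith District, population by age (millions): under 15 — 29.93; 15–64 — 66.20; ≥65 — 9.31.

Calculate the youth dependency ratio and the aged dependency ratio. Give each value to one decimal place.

Youth dependency ratio = 29.93 / 66.20 × 100 = 45.2
Old-age dependency ratio = 9.31 / 66.20 × 100 = 14.1

Youth dependency ratio: 45.2
Old-age dependency ratio: 14.1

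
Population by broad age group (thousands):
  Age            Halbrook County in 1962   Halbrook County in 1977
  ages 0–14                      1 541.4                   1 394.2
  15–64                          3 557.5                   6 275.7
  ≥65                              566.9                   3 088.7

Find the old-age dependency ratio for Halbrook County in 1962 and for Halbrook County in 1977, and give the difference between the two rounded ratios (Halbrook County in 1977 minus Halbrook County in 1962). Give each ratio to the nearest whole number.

Halbrook County in 1962: 16
Halbrook County in 1977: 49
Difference: +33

Halbrook County in 1962: 566.9 / 3 557.5 × 100 = 16
Halbrook County in 1977: 3 088.7 / 6 275.7 × 100 = 49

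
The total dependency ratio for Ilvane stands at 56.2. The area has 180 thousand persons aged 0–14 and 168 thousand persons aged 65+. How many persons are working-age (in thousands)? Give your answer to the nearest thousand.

Working-age: 619

Total dependency ratio = (youth + elderly) / working-age × 100
56.2 = (180 + 168) / W × 100
⇒ 619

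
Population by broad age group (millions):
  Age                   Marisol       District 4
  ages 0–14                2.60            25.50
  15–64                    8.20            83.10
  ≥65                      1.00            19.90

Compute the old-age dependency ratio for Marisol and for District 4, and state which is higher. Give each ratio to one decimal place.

Marisol: 12.2
District 4: 23.9
Higher: District 4

Marisol: 1.00 / 8.20 × 100 = 12.2
District 4: 19.90 / 83.10 × 100 = 23.9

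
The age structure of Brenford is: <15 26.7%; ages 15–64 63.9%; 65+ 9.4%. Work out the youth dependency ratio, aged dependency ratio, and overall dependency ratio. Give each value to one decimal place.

Youth dependency ratio: 41.8
Old-age dependency ratio: 14.7
Total dependency ratio: 56.5

Youth dependency ratio = 26.7 / 63.9 × 100 = 41.8
Old-age dependency ratio = 9.4 / 63.9 × 100 = 14.7
Total dependency ratio = (26.7 + 9.4) / 63.9 × 100 = 36.1 / 63.9 × 100 = 56.5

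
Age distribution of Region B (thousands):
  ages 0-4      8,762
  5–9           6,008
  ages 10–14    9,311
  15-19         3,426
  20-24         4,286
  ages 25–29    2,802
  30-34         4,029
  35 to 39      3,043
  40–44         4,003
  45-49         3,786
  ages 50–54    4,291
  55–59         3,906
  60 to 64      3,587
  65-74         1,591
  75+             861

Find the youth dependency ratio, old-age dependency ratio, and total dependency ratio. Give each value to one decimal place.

Youth dependency ratio: 64.8
Old-age dependency ratio: 6.6
Total dependency ratio: 71.4

0–14: 8,762 + 6,008 + 9,311 = 24,081
15–64: 3,426 + 4,286 + 2,802 + 4,029 + 3,043 + 4,003 + 3,786 + 4,291 + 3,906 + 3,587 = 37,159
65+: 1,591 + 861 = 2,452
Youth dependency ratio = 24,081 / 37,159 × 100 = 64.8
Old-age dependency ratio = 2,452 / 37,159 × 100 = 6.6
Total dependency ratio = (24,081 + 2,452) / 37,159 × 100 = 26,533 / 37,159 × 100 = 71.4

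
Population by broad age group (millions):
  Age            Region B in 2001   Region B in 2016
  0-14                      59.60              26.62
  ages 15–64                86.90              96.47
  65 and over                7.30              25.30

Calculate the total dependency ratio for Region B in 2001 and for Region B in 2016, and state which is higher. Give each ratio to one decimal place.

Region B in 2001: 77.0
Region B in 2016: 53.8
Higher: Region B in 2001

Region B in 2001: (59.60 + 7.30) / 86.90 × 100 = 66.90 / 86.90 × 100 = 77.0
Region B in 2016: (26.62 + 25.30) / 96.47 × 100 = 51.92 / 96.47 × 100 = 53.8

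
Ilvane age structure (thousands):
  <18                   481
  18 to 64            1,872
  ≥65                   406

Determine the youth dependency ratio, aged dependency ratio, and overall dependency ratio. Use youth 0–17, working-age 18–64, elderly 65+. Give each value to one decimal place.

Youth dependency ratio = 481 / 1,872 × 100 = 25.7
Old-age dependency ratio = 406 / 1,872 × 100 = 21.7
Total dependency ratio = (481 + 406) / 1,872 × 100 = 887 / 1,872 × 100 = 47.4

Youth dependency ratio: 25.7
Old-age dependency ratio: 21.7
Total dependency ratio: 47.4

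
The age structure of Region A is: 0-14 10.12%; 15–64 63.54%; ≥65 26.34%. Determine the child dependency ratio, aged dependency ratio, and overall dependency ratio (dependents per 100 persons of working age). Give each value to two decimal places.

Youth dependency ratio = 10.12 / 63.54 × 100 = 15.93
Old-age dependency ratio = 26.34 / 63.54 × 100 = 41.45
Total dependency ratio = (10.12 + 26.34) / 63.54 × 100 = 36.46 / 63.54 × 100 = 57.38

Youth dependency ratio: 15.93
Old-age dependency ratio: 41.45
Total dependency ratio: 57.38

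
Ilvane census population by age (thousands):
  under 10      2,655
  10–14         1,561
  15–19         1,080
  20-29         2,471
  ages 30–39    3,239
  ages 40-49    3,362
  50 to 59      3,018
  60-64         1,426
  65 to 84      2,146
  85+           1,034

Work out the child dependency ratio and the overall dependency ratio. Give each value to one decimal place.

Youth dependency ratio: 28.9
Total dependency ratio: 50.7

0–14: 2,655 + 1,561 = 4,216
15–64: 1,080 + 2,471 + 3,239 + 3,362 + 3,018 + 1,426 = 14,596
65+: 2,146 + 1,034 = 3,180
Youth dependency ratio = 4,216 / 14,596 × 100 = 28.9
Total dependency ratio = (4,216 + 3,180) / 14,596 × 100 = 7,396 / 14,596 × 100 = 50.7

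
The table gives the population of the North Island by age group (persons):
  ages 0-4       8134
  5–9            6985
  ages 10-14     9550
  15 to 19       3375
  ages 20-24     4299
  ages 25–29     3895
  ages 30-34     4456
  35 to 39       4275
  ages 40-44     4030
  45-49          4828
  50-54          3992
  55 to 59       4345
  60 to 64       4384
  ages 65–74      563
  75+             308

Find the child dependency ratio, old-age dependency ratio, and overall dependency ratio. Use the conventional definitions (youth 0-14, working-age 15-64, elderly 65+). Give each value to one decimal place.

Youth dependency ratio: 58.9
Old-age dependency ratio: 2.1
Total dependency ratio: 61.0

0–14: 8134 + 6985 + 9550 = 24669
15–64: 3375 + 4299 + 3895 + 4456 + 4275 + 4030 + 4828 + 3992 + 4345 + 4384 = 41879
65+: 563 + 308 = 871
Youth dependency ratio = 24669 / 41879 × 100 = 58.9
Old-age dependency ratio = 871 / 41879 × 100 = 2.1
Total dependency ratio = (24669 + 871) / 41879 × 100 = 25540 / 41879 × 100 = 61.0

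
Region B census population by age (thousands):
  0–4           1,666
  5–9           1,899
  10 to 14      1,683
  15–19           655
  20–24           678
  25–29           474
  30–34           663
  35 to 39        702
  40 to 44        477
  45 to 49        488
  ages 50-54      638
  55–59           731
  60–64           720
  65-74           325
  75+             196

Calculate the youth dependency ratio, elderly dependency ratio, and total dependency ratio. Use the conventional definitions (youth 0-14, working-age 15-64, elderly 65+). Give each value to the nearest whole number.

0–14: 1,666 + 1,899 + 1,683 = 5,248
15–64: 655 + 678 + 474 + 663 + 702 + 477 + 488 + 638 + 731 + 720 = 6,226
65+: 325 + 196 = 521
Youth dependency ratio = 5,248 / 6,226 × 100 = 84
Old-age dependency ratio = 521 / 6,226 × 100 = 8
Total dependency ratio = (5,248 + 521) / 6,226 × 100 = 5,769 / 6,226 × 100 = 93

Youth dependency ratio: 84
Old-age dependency ratio: 8
Total dependency ratio: 93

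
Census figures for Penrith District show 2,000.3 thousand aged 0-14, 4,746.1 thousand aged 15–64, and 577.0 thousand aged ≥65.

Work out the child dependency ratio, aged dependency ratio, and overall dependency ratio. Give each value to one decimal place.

Youth dependency ratio = 2,000.3 / 4,746.1 × 100 = 42.1
Old-age dependency ratio = 577.0 / 4,746.1 × 100 = 12.2
Total dependency ratio = (2,000.3 + 577.0) / 4,746.1 × 100 = 2,577.3 / 4,746.1 × 100 = 54.3

Youth dependency ratio: 42.1
Old-age dependency ratio: 12.2
Total dependency ratio: 54.3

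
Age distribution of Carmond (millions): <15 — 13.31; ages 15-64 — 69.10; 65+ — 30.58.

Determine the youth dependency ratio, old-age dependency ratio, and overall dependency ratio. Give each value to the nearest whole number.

Youth dependency ratio = 13.31 / 69.10 × 100 = 19
Old-age dependency ratio = 30.58 / 69.10 × 100 = 44
Total dependency ratio = (13.31 + 30.58) / 69.10 × 100 = 43.89 / 69.10 × 100 = 64

Youth dependency ratio: 19
Old-age dependency ratio: 44
Total dependency ratio: 64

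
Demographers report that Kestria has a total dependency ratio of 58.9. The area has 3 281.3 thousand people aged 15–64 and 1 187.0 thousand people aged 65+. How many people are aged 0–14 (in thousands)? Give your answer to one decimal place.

Aged 0–14: 745.7

Total dependency ratio = (youth + elderly) / working-age × 100
58.9 = (Y + 1 187.0) / 3 281.3 × 100
⇒ 745.7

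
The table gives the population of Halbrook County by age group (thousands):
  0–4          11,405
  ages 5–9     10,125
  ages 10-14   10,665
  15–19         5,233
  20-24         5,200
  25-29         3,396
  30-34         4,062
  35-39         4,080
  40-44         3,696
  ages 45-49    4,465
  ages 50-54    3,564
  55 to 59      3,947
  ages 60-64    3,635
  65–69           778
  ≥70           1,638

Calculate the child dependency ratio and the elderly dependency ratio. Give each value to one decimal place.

Youth dependency ratio: 78.0
Old-age dependency ratio: 5.9

0–14: 11,405 + 10,125 + 10,665 = 32,195
15–64: 5,233 + 5,200 + 3,396 + 4,062 + 4,080 + 3,696 + 4,465 + 3,564 + 3,947 + 3,635 = 41,278
65+: 778 + 1,638 = 2,416
Youth dependency ratio = 32,195 / 41,278 × 100 = 78.0
Old-age dependency ratio = 2,416 / 41,278 × 100 = 5.9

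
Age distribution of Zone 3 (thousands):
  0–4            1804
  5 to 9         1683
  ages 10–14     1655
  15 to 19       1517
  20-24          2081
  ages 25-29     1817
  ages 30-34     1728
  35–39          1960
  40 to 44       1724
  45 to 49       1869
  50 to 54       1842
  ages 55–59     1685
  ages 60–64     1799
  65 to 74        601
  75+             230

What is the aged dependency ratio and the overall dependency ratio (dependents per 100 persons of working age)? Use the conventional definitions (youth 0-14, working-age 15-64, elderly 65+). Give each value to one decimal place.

0–14: 1804 + 1683 + 1655 = 5142
15–64: 1517 + 2081 + 1817 + 1728 + 1960 + 1724 + 1869 + 1842 + 1685 + 1799 = 18022
65+: 601 + 230 = 831
Old-age dependency ratio = 831 / 18022 × 100 = 4.6
Total dependency ratio = (5142 + 831) / 18022 × 100 = 5973 / 18022 × 100 = 33.1

Old-age dependency ratio: 4.6
Total dependency ratio: 33.1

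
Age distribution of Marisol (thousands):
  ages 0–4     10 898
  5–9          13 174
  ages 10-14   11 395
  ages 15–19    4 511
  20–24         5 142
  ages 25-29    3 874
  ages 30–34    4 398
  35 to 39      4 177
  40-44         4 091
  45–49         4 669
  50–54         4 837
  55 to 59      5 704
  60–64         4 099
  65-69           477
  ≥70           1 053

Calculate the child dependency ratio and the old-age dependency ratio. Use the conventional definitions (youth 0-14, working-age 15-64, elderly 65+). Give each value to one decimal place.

0–14: 10 898 + 13 174 + 11 395 = 35 467
15–64: 4 511 + 5 142 + 3 874 + 4 398 + 4 177 + 4 091 + 4 669 + 4 837 + 5 704 + 4 099 = 45 502
65+: 477 + 1 053 = 1 530
Youth dependency ratio = 35 467 / 45 502 × 100 = 77.9
Old-age dependency ratio = 1 530 / 45 502 × 100 = 3.4

Youth dependency ratio: 77.9
Old-age dependency ratio: 3.4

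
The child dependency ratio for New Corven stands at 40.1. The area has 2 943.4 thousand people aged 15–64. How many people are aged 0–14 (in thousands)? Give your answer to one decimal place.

Aged 0–14: 1 180.3

Youth dependency ratio = youth / working-age × 100
40.1 = Y / 2 943.4 × 100
⇒ 1 180.3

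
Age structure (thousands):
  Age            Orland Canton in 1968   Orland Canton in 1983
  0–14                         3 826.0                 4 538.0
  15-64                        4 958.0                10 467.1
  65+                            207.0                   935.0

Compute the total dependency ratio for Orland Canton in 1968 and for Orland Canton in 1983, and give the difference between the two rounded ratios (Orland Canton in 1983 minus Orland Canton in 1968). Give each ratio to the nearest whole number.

Orland Canton in 1968: 81
Orland Canton in 1983: 52
Difference: -29

Orland Canton in 1968: (3 826.0 + 207.0) / 4 958.0 × 100 = 4 033.0 / 4 958.0 × 100 = 81
Orland Canton in 1983: (4 538.0 + 935.0) / 10 467.1 × 100 = 5 473.0 / 10 467.1 × 100 = 52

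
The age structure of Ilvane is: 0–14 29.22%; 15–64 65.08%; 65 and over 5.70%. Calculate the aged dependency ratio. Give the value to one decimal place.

Old-age dependency ratio: 8.8

Old-age dependency ratio = 5.70 / 65.08 × 100 = 8.8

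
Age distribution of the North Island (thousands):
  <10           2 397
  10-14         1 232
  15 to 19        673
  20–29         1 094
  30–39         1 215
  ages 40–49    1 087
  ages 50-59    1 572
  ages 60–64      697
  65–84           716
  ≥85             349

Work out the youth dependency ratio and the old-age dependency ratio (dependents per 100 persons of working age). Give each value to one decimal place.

0–14: 2 397 + 1 232 = 3 629
15–64: 673 + 1 094 + 1 215 + 1 087 + 1 572 + 697 = 6 338
65+: 716 + 349 = 1 065
Youth dependency ratio = 3 629 / 6 338 × 100 = 57.3
Old-age dependency ratio = 1 065 / 6 338 × 100 = 16.8

Youth dependency ratio: 57.3
Old-age dependency ratio: 16.8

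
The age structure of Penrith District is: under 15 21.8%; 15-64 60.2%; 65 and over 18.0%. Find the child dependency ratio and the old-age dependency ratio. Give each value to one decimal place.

Youth dependency ratio: 36.2
Old-age dependency ratio: 29.9

Youth dependency ratio = 21.8 / 60.2 × 100 = 36.2
Old-age dependency ratio = 18.0 / 60.2 × 100 = 29.9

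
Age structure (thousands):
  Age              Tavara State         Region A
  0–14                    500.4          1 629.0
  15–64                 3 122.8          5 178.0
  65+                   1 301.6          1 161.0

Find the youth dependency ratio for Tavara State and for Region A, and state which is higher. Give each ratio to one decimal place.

Tavara State: 500.4 / 3 122.8 × 100 = 16.0
Region A: 1 629.0 / 5 178.0 × 100 = 31.5

Tavara State: 16.0
Region A: 31.5
Higher: Region A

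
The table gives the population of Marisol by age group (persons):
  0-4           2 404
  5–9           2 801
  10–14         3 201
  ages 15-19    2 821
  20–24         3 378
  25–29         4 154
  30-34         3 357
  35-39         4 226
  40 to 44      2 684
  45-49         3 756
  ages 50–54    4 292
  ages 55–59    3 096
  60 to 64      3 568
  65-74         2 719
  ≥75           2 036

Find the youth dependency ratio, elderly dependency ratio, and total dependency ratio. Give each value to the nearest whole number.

0–14: 2 404 + 2 801 + 3 201 = 8 406
15–64: 2 821 + 3 378 + 4 154 + 3 357 + 4 226 + 2 684 + 3 756 + 4 292 + 3 096 + 3 568 = 35 332
65+: 2 719 + 2 036 = 4 755
Youth dependency ratio = 8 406 / 35 332 × 100 = 24
Old-age dependency ratio = 4 755 / 35 332 × 100 = 13
Total dependency ratio = (8 406 + 4 755) / 35 332 × 100 = 13 161 / 35 332 × 100 = 37

Youth dependency ratio: 24
Old-age dependency ratio: 13
Total dependency ratio: 37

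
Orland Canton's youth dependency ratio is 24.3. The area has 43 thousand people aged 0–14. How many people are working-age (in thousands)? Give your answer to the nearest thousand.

Youth dependency ratio = youth / working-age × 100
24.3 = 43 / W × 100
⇒ 177

Working-age: 177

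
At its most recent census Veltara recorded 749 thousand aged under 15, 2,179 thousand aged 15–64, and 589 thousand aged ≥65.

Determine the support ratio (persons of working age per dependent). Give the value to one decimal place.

Support ratio = 2,179 / (749 + 589) = 2,179 / 1,338 = 1.6

Support ratio: 1.6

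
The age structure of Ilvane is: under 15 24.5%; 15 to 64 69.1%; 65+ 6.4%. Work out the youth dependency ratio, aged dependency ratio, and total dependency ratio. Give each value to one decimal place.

Youth dependency ratio = 24.5 / 69.1 × 100 = 35.5
Old-age dependency ratio = 6.4 / 69.1 × 100 = 9.3
Total dependency ratio = (24.5 + 6.4) / 69.1 × 100 = 30.9 / 69.1 × 100 = 44.7

Youth dependency ratio: 35.5
Old-age dependency ratio: 9.3
Total dependency ratio: 44.7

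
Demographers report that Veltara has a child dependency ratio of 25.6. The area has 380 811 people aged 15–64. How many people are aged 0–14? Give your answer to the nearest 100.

Youth dependency ratio = youth / working-age × 100
25.6 = Y / 380 811 × 100
⇒ 97 500

Aged 0–14: 97 500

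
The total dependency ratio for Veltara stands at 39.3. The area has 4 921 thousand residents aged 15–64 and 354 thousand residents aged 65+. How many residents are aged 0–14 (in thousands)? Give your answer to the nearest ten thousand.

Total dependency ratio = (youth + elderly) / working-age × 100
39.3 = (Y + 354) / 4 921 × 100
⇒ 1 580

Aged 0–14: 1 580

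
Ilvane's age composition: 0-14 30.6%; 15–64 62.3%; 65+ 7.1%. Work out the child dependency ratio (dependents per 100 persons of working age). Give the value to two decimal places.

Youth dependency ratio = 30.6 / 62.3 × 100 = 49.12

Youth dependency ratio: 49.12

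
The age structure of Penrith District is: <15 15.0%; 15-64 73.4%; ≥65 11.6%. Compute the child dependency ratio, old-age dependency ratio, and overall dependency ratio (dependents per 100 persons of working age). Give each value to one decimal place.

Youth dependency ratio: 20.4
Old-age dependency ratio: 15.8
Total dependency ratio: 36.2

Youth dependency ratio = 15.0 / 73.4 × 100 = 20.4
Old-age dependency ratio = 11.6 / 73.4 × 100 = 15.8
Total dependency ratio = (15.0 + 11.6) / 73.4 × 100 = 26.6 / 73.4 × 100 = 36.2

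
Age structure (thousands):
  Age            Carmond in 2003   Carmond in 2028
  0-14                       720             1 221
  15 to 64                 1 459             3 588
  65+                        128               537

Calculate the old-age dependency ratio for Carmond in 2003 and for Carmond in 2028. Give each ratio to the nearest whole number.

Carmond in 2003: 128 / 1 459 × 100 = 9
Carmond in 2028: 537 / 3 588 × 100 = 15

Carmond in 2003: 9
Carmond in 2028: 15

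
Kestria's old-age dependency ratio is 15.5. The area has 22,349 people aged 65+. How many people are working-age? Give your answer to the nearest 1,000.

Working-age: 144,000

Old-age dependency ratio = elderly / working-age × 100
15.5 = 22,349 / W × 100
⇒ 144,000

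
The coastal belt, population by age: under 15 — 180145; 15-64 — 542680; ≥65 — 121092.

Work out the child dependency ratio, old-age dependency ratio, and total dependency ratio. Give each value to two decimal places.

Youth dependency ratio: 33.20
Old-age dependency ratio: 22.31
Total dependency ratio: 55.51

Youth dependency ratio = 180145 / 542680 × 100 = 33.20
Old-age dependency ratio = 121092 / 542680 × 100 = 22.31
Total dependency ratio = (180145 + 121092) / 542680 × 100 = 301237 / 542680 × 100 = 55.51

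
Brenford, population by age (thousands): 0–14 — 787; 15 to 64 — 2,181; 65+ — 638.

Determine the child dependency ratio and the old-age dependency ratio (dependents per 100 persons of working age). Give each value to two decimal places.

Youth dependency ratio = 787 / 2,181 × 100 = 36.08
Old-age dependency ratio = 638 / 2,181 × 100 = 29.25

Youth dependency ratio: 36.08
Old-age dependency ratio: 29.25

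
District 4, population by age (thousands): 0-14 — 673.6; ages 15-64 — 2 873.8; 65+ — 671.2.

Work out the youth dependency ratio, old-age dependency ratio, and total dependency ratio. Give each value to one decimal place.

Youth dependency ratio: 23.4
Old-age dependency ratio: 23.4
Total dependency ratio: 46.8

Youth dependency ratio = 673.6 / 2 873.8 × 100 = 23.4
Old-age dependency ratio = 671.2 / 2 873.8 × 100 = 23.4
Total dependency ratio = (673.6 + 671.2) / 2 873.8 × 100 = 1 344.8 / 2 873.8 × 100 = 46.8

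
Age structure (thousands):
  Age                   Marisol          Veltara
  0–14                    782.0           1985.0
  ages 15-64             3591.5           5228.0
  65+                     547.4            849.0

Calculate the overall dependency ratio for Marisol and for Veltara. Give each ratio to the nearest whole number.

Marisol: 37
Veltara: 54

Marisol: (782.0 + 547.4) / 3591.5 × 100 = 1329.4 / 3591.5 × 100 = 37
Veltara: (1985.0 + 849.0) / 5228.0 × 100 = 2834.0 / 5228.0 × 100 = 54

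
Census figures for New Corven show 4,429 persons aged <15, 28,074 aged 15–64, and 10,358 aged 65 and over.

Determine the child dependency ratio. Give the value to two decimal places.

Youth dependency ratio: 15.78

Youth dependency ratio = 4,429 / 28,074 × 100 = 15.78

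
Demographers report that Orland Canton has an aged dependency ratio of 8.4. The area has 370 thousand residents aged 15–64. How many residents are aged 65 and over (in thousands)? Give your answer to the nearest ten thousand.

Aged 65 and over: 30

Old-age dependency ratio = elderly / working-age × 100
8.4 = E / 370 × 100
⇒ 30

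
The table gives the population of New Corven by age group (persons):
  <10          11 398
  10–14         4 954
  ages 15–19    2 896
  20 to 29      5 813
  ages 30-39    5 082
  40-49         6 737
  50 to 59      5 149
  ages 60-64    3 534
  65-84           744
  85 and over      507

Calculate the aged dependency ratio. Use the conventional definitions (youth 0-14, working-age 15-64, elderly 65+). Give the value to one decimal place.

Old-age dependency ratio: 4.3

0–14: 11 398 + 4 954 = 16 352
15–64: 2 896 + 5 813 + 5 082 + 6 737 + 5 149 + 3 534 = 29 211
65+: 744 + 507 = 1 251
Old-age dependency ratio = 1 251 / 29 211 × 100 = 4.3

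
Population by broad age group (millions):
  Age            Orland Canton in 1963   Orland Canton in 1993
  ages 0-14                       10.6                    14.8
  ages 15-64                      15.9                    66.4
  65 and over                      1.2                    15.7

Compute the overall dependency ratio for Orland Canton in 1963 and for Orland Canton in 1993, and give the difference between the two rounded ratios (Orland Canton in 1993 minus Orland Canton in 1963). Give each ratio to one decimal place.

Orland Canton in 1963: 74.2
Orland Canton in 1993: 45.9
Difference: -28.3

Orland Canton in 1963: (10.6 + 1.2) / 15.9 × 100 = 11.8 / 15.9 × 100 = 74.2
Orland Canton in 1993: (14.8 + 15.7) / 66.4 × 100 = 30.5 / 66.4 × 100 = 45.9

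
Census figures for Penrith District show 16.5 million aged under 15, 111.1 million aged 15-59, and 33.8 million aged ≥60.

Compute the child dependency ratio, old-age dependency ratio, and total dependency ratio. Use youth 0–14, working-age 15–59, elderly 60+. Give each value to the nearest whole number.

Youth dependency ratio: 15
Old-age dependency ratio: 30
Total dependency ratio: 45

Youth dependency ratio = 16.5 / 111.1 × 100 = 15
Old-age dependency ratio = 33.8 / 111.1 × 100 = 30
Total dependency ratio = (16.5 + 33.8) / 111.1 × 100 = 50.3 / 111.1 × 100 = 45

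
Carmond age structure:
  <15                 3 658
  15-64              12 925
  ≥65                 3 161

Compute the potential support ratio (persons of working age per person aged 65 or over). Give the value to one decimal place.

Potential support ratio: 4.1

Potential support ratio = 12 925 / 3 161 = 4.1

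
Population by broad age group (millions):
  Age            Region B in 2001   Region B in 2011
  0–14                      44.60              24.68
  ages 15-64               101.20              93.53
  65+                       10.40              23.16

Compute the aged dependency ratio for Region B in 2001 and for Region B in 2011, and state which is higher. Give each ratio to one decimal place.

Region B in 2001: 10.3
Region B in 2011: 24.8
Higher: Region B in 2011

Region B in 2001: 10.40 / 101.20 × 100 = 10.3
Region B in 2011: 23.16 / 93.53 × 100 = 24.8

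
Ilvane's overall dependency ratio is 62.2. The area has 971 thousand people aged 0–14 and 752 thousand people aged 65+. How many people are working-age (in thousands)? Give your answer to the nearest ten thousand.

Total dependency ratio = (youth + elderly) / working-age × 100
62.2 = (971 + 752) / W × 100
⇒ 2,770

Working-age: 2,770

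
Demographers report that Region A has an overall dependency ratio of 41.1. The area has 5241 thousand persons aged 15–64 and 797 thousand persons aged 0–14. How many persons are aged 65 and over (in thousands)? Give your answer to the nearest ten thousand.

Aged 65 and over: 1360

Total dependency ratio = (youth + elderly) / working-age × 100
41.1 = (797 + E) / 5241 × 100
⇒ 1360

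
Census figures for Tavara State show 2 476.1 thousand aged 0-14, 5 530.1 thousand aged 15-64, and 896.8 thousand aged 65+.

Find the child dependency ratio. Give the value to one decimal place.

Youth dependency ratio: 44.8

Youth dependency ratio = 2 476.1 / 5 530.1 × 100 = 44.8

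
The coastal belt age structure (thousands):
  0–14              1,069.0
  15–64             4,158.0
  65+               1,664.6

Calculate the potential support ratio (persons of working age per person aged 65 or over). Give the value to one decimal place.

Potential support ratio = 4,158.0 / 1,664.6 = 2.5

Potential support ratio: 2.5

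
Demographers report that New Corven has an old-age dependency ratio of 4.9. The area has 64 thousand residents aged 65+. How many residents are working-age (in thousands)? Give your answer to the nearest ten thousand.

Old-age dependency ratio = elderly / working-age × 100
4.9 = 64 / W × 100
⇒ 1,310

Working-age: 1,310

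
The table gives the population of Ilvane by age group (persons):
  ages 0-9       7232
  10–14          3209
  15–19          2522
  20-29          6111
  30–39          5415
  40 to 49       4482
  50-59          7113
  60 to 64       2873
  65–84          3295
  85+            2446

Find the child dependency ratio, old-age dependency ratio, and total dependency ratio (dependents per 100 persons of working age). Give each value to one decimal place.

0–14: 7232 + 3209 = 10441
15–64: 2522 + 6111 + 5415 + 4482 + 7113 + 2873 = 28516
65+: 3295 + 2446 = 5741
Youth dependency ratio = 10441 / 28516 × 100 = 36.6
Old-age dependency ratio = 5741 / 28516 × 100 = 20.1
Total dependency ratio = (10441 + 5741) / 28516 × 100 = 16182 / 28516 × 100 = 56.7

Youth dependency ratio: 36.6
Old-age dependency ratio: 20.1
Total dependency ratio: 56.7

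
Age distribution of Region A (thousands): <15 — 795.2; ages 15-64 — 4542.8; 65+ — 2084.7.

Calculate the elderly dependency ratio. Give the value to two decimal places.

Old-age dependency ratio: 45.89

Old-age dependency ratio = 2084.7 / 4542.8 × 100 = 45.89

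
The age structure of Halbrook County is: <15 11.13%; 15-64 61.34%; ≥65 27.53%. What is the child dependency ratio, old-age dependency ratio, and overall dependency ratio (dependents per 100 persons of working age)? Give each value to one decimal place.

Youth dependency ratio = 11.13 / 61.34 × 100 = 18.1
Old-age dependency ratio = 27.53 / 61.34 × 100 = 44.9
Total dependency ratio = (11.13 + 27.53) / 61.34 × 100 = 38.66 / 61.34 × 100 = 63.0

Youth dependency ratio: 18.1
Old-age dependency ratio: 44.9
Total dependency ratio: 63.0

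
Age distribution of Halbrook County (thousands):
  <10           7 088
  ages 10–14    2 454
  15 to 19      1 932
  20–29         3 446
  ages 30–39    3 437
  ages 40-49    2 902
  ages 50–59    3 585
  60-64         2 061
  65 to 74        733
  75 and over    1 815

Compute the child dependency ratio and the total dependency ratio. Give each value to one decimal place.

Youth dependency ratio: 55.0
Total dependency ratio: 69.6

0–14: 7 088 + 2 454 = 9 542
15–64: 1 932 + 3 446 + 3 437 + 2 902 + 3 585 + 2 061 = 17 363
65+: 733 + 1 815 = 2 548
Youth dependency ratio = 9 542 / 17 363 × 100 = 55.0
Total dependency ratio = (9 542 + 2 548) / 17 363 × 100 = 12 090 / 17 363 × 100 = 69.6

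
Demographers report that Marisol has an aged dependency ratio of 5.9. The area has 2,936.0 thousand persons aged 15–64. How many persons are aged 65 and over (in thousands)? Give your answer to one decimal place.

Old-age dependency ratio = elderly / working-age × 100
5.9 = E / 2,936.0 × 100
⇒ 173.2

Aged 65 and over: 173.2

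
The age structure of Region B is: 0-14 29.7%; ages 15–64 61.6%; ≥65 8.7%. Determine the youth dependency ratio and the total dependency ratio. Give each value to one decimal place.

Youth dependency ratio: 48.2
Total dependency ratio: 62.3

Youth dependency ratio = 29.7 / 61.6 × 100 = 48.2
Total dependency ratio = (29.7 + 8.7) / 61.6 × 100 = 38.4 / 61.6 × 100 = 62.3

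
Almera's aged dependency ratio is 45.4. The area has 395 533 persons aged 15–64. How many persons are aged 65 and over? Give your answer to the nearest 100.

Old-age dependency ratio = elderly / working-age × 100
45.4 = E / 395 533 × 100
⇒ 179 600

Aged 65 and over: 179 600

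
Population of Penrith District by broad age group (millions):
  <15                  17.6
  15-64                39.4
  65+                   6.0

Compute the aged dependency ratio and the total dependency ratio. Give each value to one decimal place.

Old-age dependency ratio = 6.0 / 39.4 × 100 = 15.2
Total dependency ratio = (17.6 + 6.0) / 39.4 × 100 = 23.6 / 39.4 × 100 = 59.9

Old-age dependency ratio: 15.2
Total dependency ratio: 59.9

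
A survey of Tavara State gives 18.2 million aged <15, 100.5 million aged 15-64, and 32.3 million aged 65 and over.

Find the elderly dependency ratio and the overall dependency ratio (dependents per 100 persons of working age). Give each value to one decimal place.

Old-age dependency ratio: 32.1
Total dependency ratio: 50.2

Old-age dependency ratio = 32.3 / 100.5 × 100 = 32.1
Total dependency ratio = (18.2 + 32.3) / 100.5 × 100 = 50.5 / 100.5 × 100 = 50.2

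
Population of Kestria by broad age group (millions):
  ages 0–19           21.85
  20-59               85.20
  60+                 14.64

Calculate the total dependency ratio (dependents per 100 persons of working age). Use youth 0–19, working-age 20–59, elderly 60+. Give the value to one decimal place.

Total dependency ratio: 42.8

Total dependency ratio = (21.85 + 14.64) / 85.20 × 100 = 36.49 / 85.20 × 100 = 42.8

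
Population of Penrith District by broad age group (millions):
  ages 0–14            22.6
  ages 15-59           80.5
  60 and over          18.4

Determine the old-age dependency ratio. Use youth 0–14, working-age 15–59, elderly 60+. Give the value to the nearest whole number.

Old-age dependency ratio: 23

Old-age dependency ratio = 18.4 / 80.5 × 100 = 23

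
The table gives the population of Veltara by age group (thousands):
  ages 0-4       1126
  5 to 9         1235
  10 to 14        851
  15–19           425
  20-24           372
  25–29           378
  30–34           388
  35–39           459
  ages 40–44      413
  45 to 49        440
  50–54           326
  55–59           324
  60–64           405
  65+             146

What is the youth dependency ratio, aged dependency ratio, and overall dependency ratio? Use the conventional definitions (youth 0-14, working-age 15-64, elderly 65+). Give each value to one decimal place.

Youth dependency ratio: 81.7
Old-age dependency ratio: 3.7
Total dependency ratio: 85.4

0–14: 1126 + 1235 + 851 = 3212
15–64: 425 + 372 + 378 + 388 + 459 + 413 + 440 + 326 + 324 + 405 = 3930
65+: 146
Youth dependency ratio = 3212 / 3930 × 100 = 81.7
Old-age dependency ratio = 146 / 3930 × 100 = 3.7
Total dependency ratio = (3212 + 146) / 3930 × 100 = 3358 / 3930 × 100 = 85.4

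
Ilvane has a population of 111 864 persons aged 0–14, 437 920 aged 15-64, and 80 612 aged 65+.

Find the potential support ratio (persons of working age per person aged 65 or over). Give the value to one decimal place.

Potential support ratio = 437 920 / 80 612 = 5.4

Potential support ratio: 5.4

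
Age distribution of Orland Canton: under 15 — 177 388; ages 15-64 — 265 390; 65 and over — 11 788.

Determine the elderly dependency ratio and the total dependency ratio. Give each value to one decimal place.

Old-age dependency ratio = 11 788 / 265 390 × 100 = 4.4
Total dependency ratio = (177 388 + 11 788) / 265 390 × 100 = 189 176 / 265 390 × 100 = 71.3

Old-age dependency ratio: 4.4
Total dependency ratio: 71.3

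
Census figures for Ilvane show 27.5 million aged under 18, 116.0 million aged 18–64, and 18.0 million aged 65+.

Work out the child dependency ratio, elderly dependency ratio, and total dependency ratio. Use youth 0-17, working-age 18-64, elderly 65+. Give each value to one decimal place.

Youth dependency ratio = 27.5 / 116.0 × 100 = 23.7
Old-age dependency ratio = 18.0 / 116.0 × 100 = 15.5
Total dependency ratio = (27.5 + 18.0) / 116.0 × 100 = 45.5 / 116.0 × 100 = 39.2

Youth dependency ratio: 23.7
Old-age dependency ratio: 15.5
Total dependency ratio: 39.2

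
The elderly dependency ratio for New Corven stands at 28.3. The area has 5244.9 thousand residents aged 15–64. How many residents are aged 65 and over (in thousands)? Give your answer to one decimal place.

Aged 65 and over: 1484.3

Old-age dependency ratio = elderly / working-age × 100
28.3 = E / 5244.9 × 100
⇒ 1484.3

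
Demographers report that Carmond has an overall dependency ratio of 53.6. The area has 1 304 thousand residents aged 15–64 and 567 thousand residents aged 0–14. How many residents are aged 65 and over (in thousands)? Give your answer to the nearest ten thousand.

Aged 65 and over: 130

Total dependency ratio = (youth + elderly) / working-age × 100
53.6 = (567 + E) / 1 304 × 100
⇒ 130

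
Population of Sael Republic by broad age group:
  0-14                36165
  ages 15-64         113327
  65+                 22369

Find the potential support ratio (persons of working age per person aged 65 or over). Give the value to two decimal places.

Potential support ratio = 113327 / 22369 = 5.07

Potential support ratio: 5.07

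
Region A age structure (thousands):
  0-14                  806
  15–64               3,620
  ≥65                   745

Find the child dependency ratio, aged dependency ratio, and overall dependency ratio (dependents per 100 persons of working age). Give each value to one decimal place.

Youth dependency ratio = 806 / 3,620 × 100 = 22.3
Old-age dependency ratio = 745 / 3,620 × 100 = 20.6
Total dependency ratio = (806 + 745) / 3,620 × 100 = 1,551 / 3,620 × 100 = 42.8

Youth dependency ratio: 22.3
Old-age dependency ratio: 20.6
Total dependency ratio: 42.8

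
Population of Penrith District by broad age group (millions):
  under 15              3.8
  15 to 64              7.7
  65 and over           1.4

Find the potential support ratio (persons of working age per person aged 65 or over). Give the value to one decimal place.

Potential support ratio = 7.7 / 1.4 = 5.5

Potential support ratio: 5.5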